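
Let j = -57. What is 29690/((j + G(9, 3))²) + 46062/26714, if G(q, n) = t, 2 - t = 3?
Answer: 237022807/22466474 ≈ 10.550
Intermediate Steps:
t = -1 (t = 2 - 1*3 = 2 - 3 = -1)
G(q, n) = -1
29690/((j + G(9, 3))²) + 46062/26714 = 29690/((-57 - 1)²) + 46062/26714 = 29690/((-58)²) + 46062*(1/26714) = 29690/3364 + 23031/13357 = 29690*(1/3364) + 23031/13357 = 14845/1682 + 23031/13357 = 237022807/22466474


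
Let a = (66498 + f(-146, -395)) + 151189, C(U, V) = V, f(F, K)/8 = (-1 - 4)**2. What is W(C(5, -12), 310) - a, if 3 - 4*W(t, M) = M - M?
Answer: -871545/4 ≈ -2.1789e+5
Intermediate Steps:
f(F, K) = 200 (f(F, K) = 8*(-1 - 4)**2 = 8*(-5)**2 = 8*25 = 200)
W(t, M) = 3/4 (W(t, M) = 3/4 - (M - M)/4 = 3/4 - 1/4*0 = 3/4 + 0 = 3/4)
a = 217887 (a = (66498 + 200) + 151189 = 66698 + 151189 = 217887)
W(C(5, -12), 310) - a = 3/4 - 1*217887 = 3/4 - 217887 = -871545/4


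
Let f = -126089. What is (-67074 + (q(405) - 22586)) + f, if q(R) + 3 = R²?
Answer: -51727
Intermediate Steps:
q(R) = -3 + R²
(-67074 + (q(405) - 22586)) + f = (-67074 + ((-3 + 405²) - 22586)) - 126089 = (-67074 + ((-3 + 164025) - 22586)) - 126089 = (-67074 + (164022 - 22586)) - 126089 = (-67074 + 141436) - 126089 = 74362 - 126089 = -51727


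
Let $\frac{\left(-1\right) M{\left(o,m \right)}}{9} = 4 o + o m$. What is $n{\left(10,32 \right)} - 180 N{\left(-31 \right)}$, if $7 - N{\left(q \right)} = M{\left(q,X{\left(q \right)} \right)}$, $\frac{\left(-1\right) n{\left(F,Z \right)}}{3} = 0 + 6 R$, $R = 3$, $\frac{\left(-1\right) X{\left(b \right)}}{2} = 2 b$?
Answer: $6426846$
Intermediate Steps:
$X{\left(b \right)} = - 4 b$ ($X{\left(b \right)} = - 2 \cdot 2 b = - 4 b$)
$n{\left(F,Z \right)} = -54$ ($n{\left(F,Z \right)} = - 3 \left(0 + 6 \cdot 3\right) = - 3 \left(0 + 18\right) = \left(-3\right) 18 = -54$)
$M{\left(o,m \right)} = - 36 o - 9 m o$ ($M{\left(o,m \right)} = - 9 \left(4 o + o m\right) = - 9 \left(4 o + m o\right) = - 36 o - 9 m o$)
$N{\left(q \right)} = 7 + 9 q \left(4 - 4 q\right)$ ($N{\left(q \right)} = 7 - - 9 q \left(4 - 4 q\right) = 7 + 9 q \left(4 - 4 q\right)$)
$n{\left(10,32 \right)} - 180 N{\left(-31 \right)} = -54 - 180 \left(7 - - 1116 \left(-1 - 31\right)\right) = -54 - 180 \left(7 - \left(-1116\right) \left(-32\right)\right) = -54 - 180 \left(7 - 35712\right) = -54 - -6426900 = -54 + 6426900 = 6426846$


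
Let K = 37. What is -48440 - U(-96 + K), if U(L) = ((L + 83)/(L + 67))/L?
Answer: -2857957/59 ≈ -48440.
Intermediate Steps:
U(L) = (83 + L)/(L*(67 + L)) (U(L) = ((83 + L)/(67 + L))/L = (83 + L)/(L*(67 + L)))
-48440 - U(-96 + K) = -48440 - (83 + (-96 + 37))/((-96 + 37)*(67 + (-96 + 37))) = -48440 - (83 - 59)/((-59)*(67 - 59)) = -48440 - (-1)*24/(59*8) = -48440 - 1*(-3/59) = -48440 + 3/59 = -2857957/59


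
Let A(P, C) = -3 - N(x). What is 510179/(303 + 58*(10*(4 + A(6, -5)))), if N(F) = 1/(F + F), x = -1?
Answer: 510179/1173 ≈ 434.94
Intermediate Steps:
N(F) = 1/(2*F)
A(P, C) = -5/2 (A(P, C) = -3 - 1/(2*(-1)) = -3 - (-1)/2 = -3 - 1*(-1/2) = -3 + 1/2 = -5/2)
510179/(303 + 58*(10*(4 + A(6, -5)))) = 510179/(303 + 58*(10*(4 - 5/2))) = 510179/(303 + 58*(10*(3/2))) = 510179/(303 + 58*15) = 510179/(303 + 870) = 510179/1173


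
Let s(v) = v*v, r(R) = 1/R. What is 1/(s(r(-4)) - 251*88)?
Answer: -16/353407 ≈ -4.5274e-5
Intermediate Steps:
r(R) = 1/R
s(v) = v²
1/(s(r(-4)) - 251*88) = 1/((1/(-4))² - 251*88) = 1/((-¼)² - 22088) = 1/(1/16 - 22088) = 1/(-353407/16) = -16/353407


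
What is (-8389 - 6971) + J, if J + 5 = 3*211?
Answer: -14732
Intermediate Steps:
J = 628 (J = -5 + 3*211 = -5 + 633 = 628)
(-8389 - 6971) + J = (-8389 - 6971) + 628 = -15360 + 628 = -14732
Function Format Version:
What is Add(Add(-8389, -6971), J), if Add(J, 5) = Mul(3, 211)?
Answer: -14732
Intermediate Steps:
J = 628 (J = Add(-5, Mul(3, 211)) = Add(-5, 633) = 628)
Add(Add(-8389, -6971), J) = Add(Add(-8389, -6971), 628) = Add(-15360, 628) = -14732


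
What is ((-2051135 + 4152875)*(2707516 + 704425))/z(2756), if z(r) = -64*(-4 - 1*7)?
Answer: 1792753219335/176 ≈ 1.0186e+10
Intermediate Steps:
z(r) = 704 (z(r) = -64*(-4 - 7) = -64*(-11) = 704)
((-2051135 + 4152875)*(2707516 + 704425))/z(2756) = ((-2051135 + 4152875)*(2707516 + 704425))/704 = (2101740*3411941)*(1/704) = 7171012877340*(1/704) = 1792753219335/176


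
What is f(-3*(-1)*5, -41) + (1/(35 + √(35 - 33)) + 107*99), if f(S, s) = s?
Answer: 12905131/1223 - √2/1223 ≈ 10552.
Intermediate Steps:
f(-3*(-1)*5, -41) + (1/(35 + √(35 - 33)) + 107*99) = -41 + (1/(35 + √(35 - 33)) + 107*99) = -41 + (1/(35 + √2) + 10593) = -41 + (10593 + 1/(35 + √2)) = 10552 + 1/(35 + √2)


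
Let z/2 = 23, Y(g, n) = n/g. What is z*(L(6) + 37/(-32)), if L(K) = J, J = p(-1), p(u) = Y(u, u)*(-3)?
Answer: -3059/16 ≈ -191.19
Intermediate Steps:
p(u) = -3 (p(u) = (u/u)*(-3) = 1*(-3) = -3)
J = -3
L(K) = -3
z = 46 (z = 2*23 = 46)
z*(L(6) + 37/(-32)) = 46*(-3 + 37/(-32)) = 46*(-3 + 37*(-1/32)) = 46*(-3 - 37/32) = 46*(-133/32) = -3059/16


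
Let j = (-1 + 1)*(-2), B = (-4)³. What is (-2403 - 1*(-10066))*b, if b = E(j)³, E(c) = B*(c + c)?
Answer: 0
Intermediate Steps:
B = -64
j = 0 (j = 0*(-2) = 0)
E(c) = -128*c (E(c) = -64*(c + c) = -128*c)
b = 0 (b = (-128*0)³ = 0³ = 0)
(-2403 - 1*(-10066))*b = (-2403 - 1*(-10066))*0 = (-2403 + 10066)*0 = 7663*0 = 0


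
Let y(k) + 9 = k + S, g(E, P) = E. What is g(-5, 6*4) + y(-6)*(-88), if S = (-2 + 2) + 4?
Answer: 963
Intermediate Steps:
S = 4 (S = 0 + 4 = 4)
y(k) = -5 + k (y(k) = -9 + (k + 4) = -9 + (4 + k) = -5 + k)
g(-5, 6*4) + y(-6)*(-88) = -5 + (-5 - 6)*(-88) = -5 - 11*(-88) = -5 + 968 = 963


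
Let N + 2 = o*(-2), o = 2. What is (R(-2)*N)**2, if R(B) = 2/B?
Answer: 36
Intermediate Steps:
N = -6 (N = -2 + 2*(-2) = -2 - 4 = -6)
(R(-2)*N)**2 = ((2/(-2))*(-6))**2 = ((2*(-1/2))*(-6))**2 = (-1*(-6))**2 = 6**2 = 36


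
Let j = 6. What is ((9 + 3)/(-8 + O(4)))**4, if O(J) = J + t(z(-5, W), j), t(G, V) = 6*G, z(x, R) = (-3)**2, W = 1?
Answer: 1296/390625 ≈ 0.0033178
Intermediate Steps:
z(x, R) = 9
O(J) = 54 + J (O(J) = J + 6*9 = J + 54 = 54 + J)
((9 + 3)/(-8 + O(4)))**4 = ((9 + 3)/(-8 + (54 + 4)))**4 = (12/(-8 + 58))**4 = (12/50)**4 = (12*(1/50))**4 = (6/25)**4 = 1296/390625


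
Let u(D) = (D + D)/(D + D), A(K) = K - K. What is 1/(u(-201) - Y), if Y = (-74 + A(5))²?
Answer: -1/5475 ≈ -0.00018265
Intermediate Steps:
A(K) = 0
u(D) = 1 (u(D) = (2*D)/((2*D)) = (2*D)*(1/(2*D)) = 1)
Y = 5476 (Y = (-74 + 0)² = (-74)² = 5476)
1/(u(-201) - Y) = 1/(1 - 1*5476) = 1/(1 - 5476) = 1/(-5475) = -1/5475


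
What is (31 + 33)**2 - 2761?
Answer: 1335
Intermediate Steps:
(31 + 33)**2 - 2761 = 64**2 - 2761 = 4096 - 2761 = 1335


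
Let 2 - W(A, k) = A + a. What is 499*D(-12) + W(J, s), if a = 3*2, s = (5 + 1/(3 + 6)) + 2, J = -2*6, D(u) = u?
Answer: -5980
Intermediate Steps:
J = -12
s = 64/9 (s = (5 + 1/9) + 2 = (5 + ⅑) + 2 = 46/9 + 2 = 64/9 ≈ 7.1111)
a = 6
W(A, k) = -4 - A (W(A, k) = 2 - (A + 6) = 2 - (6 + A) = 2 + (-6 - A) = -4 - A)
499*D(-12) + W(J, s) = 499*(-12) + (-4 - 1*(-12)) = -5988 + (-4 + 12) = -5988 + 8 = -5980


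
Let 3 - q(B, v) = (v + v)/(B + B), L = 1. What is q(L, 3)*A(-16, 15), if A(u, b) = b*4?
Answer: 0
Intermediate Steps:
q(B, v) = 3 - v/B (q(B, v) = 3 - (v + v)/(B + B) = 3 - 2*v/(2*B) = 3 - 2*v*1/(2*B) = 3 - v/B)
A(u, b) = 4*b
q(L, 3)*A(-16, 15) = (3 - 1*3/1)*(4*15) = (3 - 1*3*1)*60 = (3 - 3)*60 = 0*60 = 0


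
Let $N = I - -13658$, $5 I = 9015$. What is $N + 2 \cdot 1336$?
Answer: $18133$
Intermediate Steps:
$I = 1803$ ($I = \frac{1}{5} \cdot 9015 = 1803$)
$N = 15461$ ($N = 1803 - -13658 = 1803 + 13658 = 15461$)
$N + 2 \cdot 1336 = 15461 + 2 \cdot 1336 = 15461 + 2672 = 18133$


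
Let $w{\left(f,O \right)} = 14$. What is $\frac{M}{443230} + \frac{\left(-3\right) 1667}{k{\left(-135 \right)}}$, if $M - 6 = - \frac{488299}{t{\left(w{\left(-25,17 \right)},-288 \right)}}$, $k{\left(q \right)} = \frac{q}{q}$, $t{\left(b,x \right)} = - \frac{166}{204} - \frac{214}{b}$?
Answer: $- \frac{12739695232197}{2547464425} \approx -5000.9$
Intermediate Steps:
$t{\left(b,x \right)} = - \frac{83}{102} - \frac{214}{b}$ ($t{\left(b,x \right)} = \left(-166\right) \frac{1}{204} - \frac{214}{b} = - \frac{83}{102} - \frac{214}{b}$)
$k{\left(q \right)} = 1$
$M = \frac{348714456}{11495}$ ($M = 6 - \frac{488299}{- \frac{83}{102} - \frac{214}{14}} = 6 - \frac{488299}{- \frac{83}{102} - \frac{107}{7}} = 6 - \frac{488299}{- \frac{11495}{714}} = 6 - - \frac{348645486}{11495} = 6 + \frac{348645486}{11495} = \frac{348714456}{11495} \approx 30336.0$)
$\frac{M}{443230} + \frac{\left(-3\right) 1667}{k{\left(-135 \right)}} = \frac{348714456}{11495 \cdot 443230} + \frac{\left(-3\right) 1667}{1} = \frac{348714456}{11495} \cdot \frac{1}{443230} - 5001 = \frac{174357228}{2547464425} - 5001 = - \frac{12739695232197}{2547464425}$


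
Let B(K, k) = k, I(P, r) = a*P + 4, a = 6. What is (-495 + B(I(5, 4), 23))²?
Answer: 222784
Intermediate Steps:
I(P, r) = 4 + 6*P (I(P, r) = 6*P + 4 = 4 + 6*P)
(-495 + B(I(5, 4), 23))² = (-495 + 23)² = (-472)² = 222784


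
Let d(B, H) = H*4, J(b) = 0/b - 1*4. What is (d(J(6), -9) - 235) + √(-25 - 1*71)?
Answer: -271 + 4*I*√6 ≈ -271.0 + 9.798*I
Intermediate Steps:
J(b) = -4 (J(b) = 0 - 4 = -4)
d(B, H) = 4*H
(d(J(6), -9) - 235) + √(-25 - 1*71) = (4*(-9) - 235) + √(-25 - 1*71) = (-36 - 235) + √(-25 - 71) = -271 + √(-96) = -271 + 4*I*√6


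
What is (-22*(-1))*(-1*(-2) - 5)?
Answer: -66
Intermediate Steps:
(-22*(-1))*(-1*(-2) - 5) = 22*(2 - 5) = 22*(-3) = -66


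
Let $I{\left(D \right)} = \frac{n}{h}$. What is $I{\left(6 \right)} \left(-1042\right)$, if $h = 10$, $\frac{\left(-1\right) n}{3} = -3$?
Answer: $- \frac{4689}{5} \approx -937.8$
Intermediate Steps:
$n = 9$ ($n = \left(-3\right) \left(-3\right) = 9$)
$I{\left(D \right)} = \frac{9}{10}$
$I{\left(6 \right)} \left(-1042\right) = \frac{9}{10} \left(-1042\right) = - \frac{4689}{5}$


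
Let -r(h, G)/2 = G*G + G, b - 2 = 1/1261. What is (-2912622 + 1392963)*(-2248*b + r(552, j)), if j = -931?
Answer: 3326981795697276/1261 ≈ 2.6384e+12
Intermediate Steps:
b = 2523/1261 (b = 2 + 1/1261 = 2523/1261 ≈ 2.0008)
r(h, G) = -2*G - 2*G**2 (r(h, G) = -2*(G*G + G) = -2*(G**2 + G) = -2*(G + G**2) = -2*G - 2*G**2)
(-2912622 + 1392963)*(-2248*b + r(552, j)) = (-2912622 + 1392963)*(-2248*2523/1261 - 2*(-931)*(1 - 931)) = -1519659*(-5671704/1261 - 2*(-931)*(-930)) = -1519659*(-5671704/1261 - 1731660) = -1519659*(-2189294964/1261) = 3326981795697276/1261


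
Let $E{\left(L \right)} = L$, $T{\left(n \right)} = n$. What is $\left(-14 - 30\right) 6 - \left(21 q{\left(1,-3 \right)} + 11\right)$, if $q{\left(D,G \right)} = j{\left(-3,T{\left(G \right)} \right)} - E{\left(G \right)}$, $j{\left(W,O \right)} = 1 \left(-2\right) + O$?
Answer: $-233$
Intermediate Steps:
$j{\left(W,O \right)} = -2 + O$
$q{\left(D,G \right)} = -2$ ($q{\left(D,G \right)} = \left(-2 + G\right) - G = -2$)
$\left(-14 - 30\right) 6 - \left(21 q{\left(1,-3 \right)} + 11\right) = \left(-14 - 30\right) 6 - \left(21 \left(-2\right) + 11\right) = \left(-44\right) 6 - \left(-42 + 11\right) = -264 - -31 = -264 + 31 = -233$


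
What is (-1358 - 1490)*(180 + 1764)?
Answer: -5536512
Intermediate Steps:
(-1358 - 1490)*(180 + 1764) = -2848*1944 = -5536512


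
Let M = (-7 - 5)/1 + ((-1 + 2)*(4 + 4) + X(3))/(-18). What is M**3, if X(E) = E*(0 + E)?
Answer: -12649337/5832 ≈ -2169.0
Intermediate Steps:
X(E) = E**2 (X(E) = E*E = E**2)
M = -233/18 (M = (-7 - 5)/1 + ((-1 + 2)*(4 + 4) + 3**2)/(-18) = -12*1 + (1*8 + 9)*(-1/18) = -12 + (8 + 9)*(-1/18) = -12 + 17*(-1/18) = -12 - 17/18 = -233/18 ≈ -12.944)
M**3 = (-233/18)**3 = -12649337/5832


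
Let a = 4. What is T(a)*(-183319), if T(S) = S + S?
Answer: -1466552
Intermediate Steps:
T(S) = 2*S
T(a)*(-183319) = (2*4)*(-183319) = 8*(-183319) = -1466552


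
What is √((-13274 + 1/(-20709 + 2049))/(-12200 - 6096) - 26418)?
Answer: I*√192443660049814206690/85350840 ≈ 162.53*I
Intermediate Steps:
√((-13274 + 1/(-20709 + 2049))/(-12200 - 6096) - 26418) = √((-13274 + 1/(-18660))/(-18296) - 26418) = √((-13274 - 1/18660)*(-1/18296) - 26418) = √(-247692841/18660*(-1/18296) - 26418) = √(247692841/341403360 - 26418) = √(-9018946271639/341403360) = I*√192443660049814206690/85350840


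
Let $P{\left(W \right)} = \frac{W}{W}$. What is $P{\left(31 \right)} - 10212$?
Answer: $-10211$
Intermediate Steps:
$P{\left(W \right)} = 1$
$P{\left(31 \right)} - 10212 = 1 - 10212 = -10211$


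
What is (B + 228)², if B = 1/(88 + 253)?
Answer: 6044907001/116281 ≈ 51985.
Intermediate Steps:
B = 1/341 ≈ 0.0029326
(B + 228)² = (1/341 + 228)² = (77749/341)² = 6044907001/116281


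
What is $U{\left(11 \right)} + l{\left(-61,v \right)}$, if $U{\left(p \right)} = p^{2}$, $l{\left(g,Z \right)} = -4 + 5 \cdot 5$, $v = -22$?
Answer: $142$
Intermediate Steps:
$l{\left(g,Z \right)} = 21$ ($l{\left(g,Z \right)} = -4 + 25 = 21$)
$U{\left(11 \right)} + l{\left(-61,v \right)} = 11^{2} + 21 = 121 + 21 = 142$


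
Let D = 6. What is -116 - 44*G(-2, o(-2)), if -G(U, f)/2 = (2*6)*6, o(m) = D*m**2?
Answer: 6220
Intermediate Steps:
o(m) = 6*m**2
G(U, f) = -144 (G(U, f) = -2*2*6*6 = -24*6 = -2*72 = -144)
-116 - 44*G(-2, o(-2)) = -116 - 44*(-144) = -116 + 6336 = 6220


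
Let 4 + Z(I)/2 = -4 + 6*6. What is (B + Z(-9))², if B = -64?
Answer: 64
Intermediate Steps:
Z(I) = 56 (Z(I) = -8 + 2*(-4 + 6*6) = -8 + 2*(-4 + 36) = -8 + 2*32 = -8 + 64 = 56)
(B + Z(-9))² = (-64 + 56)² = (-8)² = 64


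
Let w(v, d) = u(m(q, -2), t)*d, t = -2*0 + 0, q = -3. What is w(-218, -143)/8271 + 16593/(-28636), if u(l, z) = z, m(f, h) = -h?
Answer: -16593/28636 ≈ -0.57945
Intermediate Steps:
t = 0 (t = 0 + 0 = 0)
w(v, d) = 0 (w(v, d) = 0*d = 0)
w(-218, -143)/8271 + 16593/(-28636) = 0/8271 + 16593/(-28636) = 0*(1/8271) + 16593*(-1/28636) = 0 - 16593/28636 = -16593/28636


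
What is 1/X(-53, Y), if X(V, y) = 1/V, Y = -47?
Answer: -53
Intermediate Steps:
1/X(-53, Y) = 1/(1/(-53)) = 1/(-1/53) = -53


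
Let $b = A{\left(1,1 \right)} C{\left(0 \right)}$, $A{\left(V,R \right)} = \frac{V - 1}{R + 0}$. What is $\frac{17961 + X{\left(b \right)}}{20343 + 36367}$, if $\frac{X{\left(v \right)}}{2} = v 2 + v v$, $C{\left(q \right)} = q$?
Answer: $\frac{17961}{56710} \approx 0.31672$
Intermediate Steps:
$A{\left(V,R \right)} = \frac{-1 + V}{R}$
$b = 0$ ($b = \frac{-1 + 1}{1} \cdot 0 = 1 \cdot 0 \cdot 0 = 0 \cdot 0 = 0$)
$X{\left(v \right)} = 2 v^{2} + 4 v$ ($X{\left(v \right)} = 2 \left(v 2 + v v\right) = 2 \left(2 v + v^{2}\right) = 2 \left(v^{2} + 2 v\right) = 2 v^{2} + 4 v$)
$\frac{17961 + X{\left(b \right)}}{20343 + 36367} = \frac{17961 + 2 \cdot 0 \left(2 + 0\right)}{20343 + 36367} = \frac{17961 + 2 \cdot 0 \cdot 2}{56710} = \left(17961 + 0\right) \frac{1}{56710} = 17961 \cdot \frac{1}{56710} = \frac{17961}{56710}$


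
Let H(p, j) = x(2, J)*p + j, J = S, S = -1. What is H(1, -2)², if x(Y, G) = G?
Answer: 9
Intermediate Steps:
J = -1
H(p, j) = j - p (H(p, j) = -p + j = j - p)
H(1, -2)² = (-2 - 1*1)² = (-2 - 1)² = (-3)² = 9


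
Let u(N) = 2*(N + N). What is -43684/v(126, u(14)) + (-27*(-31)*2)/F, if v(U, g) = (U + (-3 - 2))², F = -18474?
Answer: -138587875/45079639 ≈ -3.0743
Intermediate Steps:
u(N) = 4*N (u(N) = 2*(2*N) = 4*N)
v(U, g) = (-5 + U)² (v(U, g) = (U - 5)² = (-5 + U)²)
-43684/v(126, u(14)) + (-27*(-31)*2)/F = -43684/(-5 + 126)² + (-27*(-31)*2)/(-18474) = -43684/(121²) + (837*2)*(-1/18474) = -43684/14641 + 1674*(-1/18474) = -43684*1/14641 - 279/3079 = -43684/14641 - 279/3079 = -138587875/45079639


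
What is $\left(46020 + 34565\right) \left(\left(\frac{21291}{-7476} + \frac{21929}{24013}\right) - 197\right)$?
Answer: $- \frac{959310530154925}{59840396} \approx -1.6031 \cdot 10^{7}$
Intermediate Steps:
$\left(46020 + 34565\right) \left(\left(\frac{21291}{-7476} + \frac{21929}{24013}\right) - 197\right) = 80585 \left(\left(21291 \left(- \frac{1}{7476}\right) + 21929 \cdot \frac{1}{24013}\right) - 197\right) = 80585 \left(\left(- \frac{7097}{2492} + \frac{21929}{24013}\right) - 197\right) = 80585 \left(- \frac{115773193}{59840396} - 197\right) = 80585 \left(- \frac{11904331205}{59840396}\right) = - \frac{959310530154925}{59840396}$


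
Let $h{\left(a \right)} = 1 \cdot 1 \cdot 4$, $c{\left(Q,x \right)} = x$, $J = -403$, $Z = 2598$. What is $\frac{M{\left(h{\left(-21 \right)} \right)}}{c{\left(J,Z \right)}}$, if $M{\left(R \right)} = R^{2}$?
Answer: $\frac{8}{1299} \approx 0.0061586$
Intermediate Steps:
$h{\left(a \right)} = 4$ ($h{\left(a \right)} = 1 \cdot 4 = 4$)
$\frac{M{\left(h{\left(-21 \right)} \right)}}{c{\left(J,Z \right)}} = \frac{4^{2}}{2598} = 16 \cdot \frac{1}{2598} = \frac{8}{1299}$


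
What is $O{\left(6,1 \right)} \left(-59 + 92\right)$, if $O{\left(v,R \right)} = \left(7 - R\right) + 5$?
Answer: $363$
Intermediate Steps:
$O{\left(v,R \right)} = 12 - R$
$O{\left(6,1 \right)} \left(-59 + 92\right) = \left(12 - 1\right) \left(-59 + 92\right) = \left(12 - 1\right) 33 = 11 \cdot 33 = 363$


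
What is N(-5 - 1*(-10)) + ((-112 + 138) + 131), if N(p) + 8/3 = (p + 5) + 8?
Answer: 517/3 ≈ 172.33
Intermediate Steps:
N(p) = 31/3 + p (N(p) = -8/3 + ((p + 5) + 8) = -8/3 + ((5 + p) + 8) = -8/3 + (13 + p) = 31/3 + p)
N(-5 - 1*(-10)) + ((-112 + 138) + 131) = (31/3 + (-5 - 1*(-10))) + ((-112 + 138) + 131) = (31/3 + (-5 + 10)) + (26 + 131) = (31/3 + 5) + 157 = 46/3 + 157 = 517/3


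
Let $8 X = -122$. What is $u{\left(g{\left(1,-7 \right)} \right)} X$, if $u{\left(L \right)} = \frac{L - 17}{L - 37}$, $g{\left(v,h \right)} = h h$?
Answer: $- \frac{122}{3} \approx -40.667$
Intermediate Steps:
$X = - \frac{61}{4}$ ($X = \frac{1}{8} \left(-122\right) = - \frac{61}{4} \approx -15.25$)
$g{\left(v,h \right)} = h^{2}$
$u{\left(L \right)} = \frac{-17 + L}{-37 + L}$
$u{\left(g{\left(1,-7 \right)} \right)} X = \frac{-17 + \left(-7\right)^{2}}{-37 + \left(-7\right)^{2}} \left(- \frac{61}{4}\right) = \frac{-17 + 49}{-37 + 49} \left(- \frac{61}{4}\right) = \frac{1}{12} \cdot 32 \left(- \frac{61}{4}\right) = \frac{8}{3} \left(- \frac{61}{4}\right) = - \frac{122}{3}$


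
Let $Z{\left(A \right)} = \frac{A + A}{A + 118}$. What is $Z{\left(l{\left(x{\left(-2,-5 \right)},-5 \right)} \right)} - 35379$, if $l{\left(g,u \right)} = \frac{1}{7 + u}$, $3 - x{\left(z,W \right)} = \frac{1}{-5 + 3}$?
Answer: $- \frac{8384821}{237} \approx -35379.0$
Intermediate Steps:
$x{\left(z,W \right)} = \frac{7}{2}$ ($x{\left(z,W \right)} = 3 - \frac{1}{-5 + 3} = 3 - \frac{1}{-2} = 3 - - \frac{1}{2} = 3 + \frac{1}{2} = \frac{7}{2}$)
$Z{\left(A \right)} = \frac{2 A}{118 + A}$
$Z{\left(l{\left(x{\left(-2,-5 \right)},-5 \right)} \right)} - 35379 = \frac{2}{\left(7 - 5\right) \left(118 + \frac{1}{7 - 5}\right)} - 35379 = \frac{2}{2 \left(118 + \frac{1}{2}\right)} - 35379 = 2 \cdot \frac{1}{2} \frac{1}{118 + \frac{1}{2}} - 35379 = 2 \cdot \frac{1}{2} \frac{1}{\frac{237}{2}} - 35379 = 2 \cdot \frac{1}{2} \cdot \frac{2}{237} - 35379 = \frac{2}{237} - 35379 = - \frac{8384821}{237}$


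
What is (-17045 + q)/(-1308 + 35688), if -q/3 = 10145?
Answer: -2374/1719 ≈ -1.3810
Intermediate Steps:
q = -30435 (q = -3*10145 = -30435)
(-17045 + q)/(-1308 + 35688) = (-17045 - 30435)/(-1308 + 35688) = -47480/34380 = -47480*1/34380 = -2374/1719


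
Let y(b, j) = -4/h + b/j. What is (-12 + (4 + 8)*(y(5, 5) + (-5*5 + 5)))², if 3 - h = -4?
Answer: 2985984/49 ≈ 60938.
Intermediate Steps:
h = 7 (h = 3 - 1*(-4) = 3 + 4 = 7)
y(b, j) = -4/7 + b/j
(-12 + (4 + 8)*(y(5, 5) + (-5*5 + 5)))² = (-12 + (4 + 8)*((-4/7 + 5/5) + (-5*5 + 5)))² = (-12 + 12*((-4/7 + 5*(⅕)) + (-25 + 5)))² = (-12 + 12*((-4/7 + 1) - 20))² = (-12 + 12*(3/7 - 20))² = (-12 + 12*(-137/7))² = (-12 - 1644/7)² = (-1728/7)² = 2985984/49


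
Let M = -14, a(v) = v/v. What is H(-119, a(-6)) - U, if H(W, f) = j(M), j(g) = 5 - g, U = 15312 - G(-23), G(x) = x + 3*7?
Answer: -15295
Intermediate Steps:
a(v) = 1
G(x) = 21 + x (G(x) = x + 21 = 21 + x)
U = 15314 (U = 15312 - (21 - 23) = 15312 - 1*(-2) = 15312 + 2 = 15314)
H(W, f) = 19 (H(W, f) = 5 - 1*(-14) = 5 + 14 = 19)
H(-119, a(-6)) - U = 19 - 1*15314 = 19 - 15314 = -15295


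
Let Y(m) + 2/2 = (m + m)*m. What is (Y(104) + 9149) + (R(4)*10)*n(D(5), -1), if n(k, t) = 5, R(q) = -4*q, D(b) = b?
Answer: 29980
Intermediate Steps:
Y(m) = -1 + 2*m² (Y(m) = -1 + (m + m)*m = -1 + (2*m)*m = -1 + 2*m²)
(Y(104) + 9149) + (R(4)*10)*n(D(5), -1) = ((-1 + 2*104²) + 9149) + (-4*4*10)*5 = ((-1 + 2*10816) + 9149) - 16*10*5 = ((-1 + 21632) + 9149) - 160*5 = (21631 + 9149) - 800 = 30780 - 800 = 29980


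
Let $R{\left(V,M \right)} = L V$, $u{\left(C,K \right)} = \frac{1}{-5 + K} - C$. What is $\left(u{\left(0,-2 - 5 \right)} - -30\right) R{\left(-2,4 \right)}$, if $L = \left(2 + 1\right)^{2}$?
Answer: $- \frac{1077}{2} \approx -538.5$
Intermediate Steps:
$L = 9$ ($L = 3^{2} = 9$)
$R{\left(V,M \right)} = 9 V$
$\left(u{\left(0,-2 - 5 \right)} - -30\right) R{\left(-2,4 \right)} = \left(\frac{1 + 5 \cdot 0 - 0 \left(-2 - 5\right)}{-5 - 7} - -30\right) 9 \left(-2\right) = \left(\frac{1 + 0 - 0 \left(-2 - 5\right)}{-5 - 7} + 30\right) \left(-18\right) = \left(\frac{1 + 0 - 0 \left(-7\right)}{-5 - 7} + 30\right) \left(-18\right) = \left(\frac{1 + 0 + 0}{-12} + 30\right) \left(-18\right) = \left(\left(- \frac{1}{12}\right) 1 + 30\right) \left(-18\right) = \left(- \frac{1}{12} + 30\right) \left(-18\right) = \frac{359}{12} \left(-18\right) = - \frac{1077}{2}$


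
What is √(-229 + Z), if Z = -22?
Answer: I*√251 ≈ 15.843*I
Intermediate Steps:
√(-229 + Z) = √(-229 - 22) = √(-251) = I*√251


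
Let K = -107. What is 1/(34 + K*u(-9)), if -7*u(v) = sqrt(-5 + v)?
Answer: 119/15495 - 107*I*sqrt(14)/30990 ≈ 0.0076799 - 0.012919*I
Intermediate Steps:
u(v) = -sqrt(-5 + v)/7
1/(34 + K*u(-9)) = 1/(34 - (-107)*sqrt(-5 - 9)/7) = 1/(34 - (-107)*sqrt(-14)/7) = 1/(34 - (-107)*I*sqrt(14)/7) = 1/(34 + 107*I*sqrt(14)/7)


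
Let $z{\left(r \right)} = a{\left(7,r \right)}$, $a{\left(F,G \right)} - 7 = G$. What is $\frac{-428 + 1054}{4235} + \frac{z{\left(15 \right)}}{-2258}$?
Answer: $\frac{660169}{4781315} \approx 0.13807$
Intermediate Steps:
$a{\left(F,G \right)} = 7 + G$
$z{\left(r \right)} = 7 + r$
$\frac{-428 + 1054}{4235} + \frac{z{\left(15 \right)}}{-2258} = \frac{-428 + 1054}{4235} + \frac{7 + 15}{-2258} = 626 \cdot \frac{1}{4235} + 22 \left(- \frac{1}{2258}\right) = \frac{626}{4235} - \frac{11}{1129} = \frac{660169}{4781315}$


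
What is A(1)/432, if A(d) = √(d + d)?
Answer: √2/432 ≈ 0.0032736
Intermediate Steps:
A(d) = √2*√d (A(d) = √(2*d) = √2*√d)
A(1)/432 = (√2*√1)/432 = (√2*1)*(1/432) = √2*(1/432) = √2/432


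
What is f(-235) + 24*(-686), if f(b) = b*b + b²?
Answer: 93986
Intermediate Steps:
f(b) = 2*b² (f(b) = b² + b² = 2*b²)
f(-235) + 24*(-686) = 2*(-235)² + 24*(-686) = 2*55225 - 16464 = 110450 - 16464 = 93986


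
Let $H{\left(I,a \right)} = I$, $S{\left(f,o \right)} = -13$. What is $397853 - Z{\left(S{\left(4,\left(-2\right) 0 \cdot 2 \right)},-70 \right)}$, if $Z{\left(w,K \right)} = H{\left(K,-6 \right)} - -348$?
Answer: $397575$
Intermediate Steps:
$Z{\left(w,K \right)} = 348 + K$ ($Z{\left(w,K \right)} = K - -348 = K + 348 = 348 + K$)
$397853 - Z{\left(S{\left(4,\left(-2\right) 0 \cdot 2 \right)},-70 \right)} = 397853 - \left(348 - 70\right) = 397853 - 278 = 397575$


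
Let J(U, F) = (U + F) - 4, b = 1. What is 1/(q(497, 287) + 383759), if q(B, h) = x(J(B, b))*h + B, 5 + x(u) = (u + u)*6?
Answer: 1/2084157 ≈ 4.7981e-7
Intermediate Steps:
J(U, F) = -4 + F + U (J(U, F) = (F + U) - 4 = -4 + F + U)
x(u) = -5 + 12*u (x(u) = -5 + (u + u)*6 = -5 + (2*u)*6 = -5 + 12*u)
q(B, h) = B + h*(-41 + 12*B) (q(B, h) = (-5 + 12*(-4 + 1 + B))*h + B = (-5 + 12*(-3 + B))*h + B = (-5 + (-36 + 12*B))*h + B = (-41 + 12*B)*h + B = h*(-41 + 12*B) + B = B + h*(-41 + 12*B))
1/(q(497, 287) + 383759) = 1/((497 + 287*(-41 + 12*497)) + 383759) = 1/((497 + 287*(-41 + 5964)) + 383759) = 1/((497 + 287*5923) + 383759) = 1/((497 + 1699901) + 383759) = 1/(1700398 + 383759) = 1/2084157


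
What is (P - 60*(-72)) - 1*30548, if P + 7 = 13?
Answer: -26222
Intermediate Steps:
P = 6 (P = -7 + 13 = 6)
(P - 60*(-72)) - 1*30548 = (6 - 60*(-72)) - 1*30548 = (6 + 4320) - 30548 = 4326 - 30548 = -26222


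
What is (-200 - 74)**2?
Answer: 75076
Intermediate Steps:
(-200 - 74)**2 = (-274)**2 = 75076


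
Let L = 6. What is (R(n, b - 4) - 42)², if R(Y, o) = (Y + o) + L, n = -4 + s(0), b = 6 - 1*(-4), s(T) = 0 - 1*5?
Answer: 1521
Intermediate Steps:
s(T) = -5 (s(T) = 0 - 5 = -5)
b = 10 (b = 6 + 4 = 10)
n = -9 (n = -4 - 5 = -9)
R(Y, o) = 6 + Y + o (R(Y, o) = (Y + o) + 6 = 6 + Y + o)
(R(n, b - 4) - 42)² = ((6 - 9 + (10 - 4)) - 42)² = ((6 - 9 + 6) - 42)² = (3 - 42)² = (-39)² = 1521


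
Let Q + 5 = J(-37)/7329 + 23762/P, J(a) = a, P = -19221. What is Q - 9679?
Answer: -454788936277/46956903 ≈ -9685.2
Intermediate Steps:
Q = -293072140/46956903 (Q = -5 + (-37/7329 + 23762/(-19221)) = -5 + (-37*1/7329 + 23762*(-1/19221)) = -5 + (-37/7329 - 23762/19221) = -5 - 58287625/46956903 = -293072140/46956903 ≈ -6.2413)
Q - 9679 = -293072140/46956903 - 9679 = -454788936277/46956903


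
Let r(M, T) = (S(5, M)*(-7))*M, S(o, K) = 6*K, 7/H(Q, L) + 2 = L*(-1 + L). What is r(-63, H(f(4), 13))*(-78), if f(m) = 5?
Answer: 13002444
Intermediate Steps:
H(Q, L) = 7/(-2 + L*(-1 + L))
r(M, T) = -42*M**2 (r(M, T) = ((6*M)*(-7))*M = (-42*M)*M = -42*M**2)
r(-63, H(f(4), 13))*(-78) = -42*(-63)**2*(-78) = -42*3969*(-78) = -166698*(-78) = 13002444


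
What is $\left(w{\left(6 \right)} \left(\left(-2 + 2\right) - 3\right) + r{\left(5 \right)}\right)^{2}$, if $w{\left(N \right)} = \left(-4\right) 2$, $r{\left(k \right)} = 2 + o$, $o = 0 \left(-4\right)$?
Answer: $676$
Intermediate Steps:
$o = 0$
$r{\left(k \right)} = 2$ ($r{\left(k \right)} = 2 + 0 = 2$)
$w{\left(N \right)} = -8$
$\left(w{\left(6 \right)} \left(\left(-2 + 2\right) - 3\right) + r{\left(5 \right)}\right)^{2} = \left(- 8 \left(\left(-2 + 2\right) - 3\right) + 2\right)^{2} = \left(- 8 \left(0 - 3\right) + 2\right)^{2} = \left(\left(-8\right) \left(-3\right) + 2\right)^{2} = \left(24 + 2\right)^{2} = 26^{2} = 676$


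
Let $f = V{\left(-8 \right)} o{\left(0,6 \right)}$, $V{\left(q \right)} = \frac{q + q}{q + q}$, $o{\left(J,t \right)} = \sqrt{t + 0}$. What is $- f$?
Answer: $- \sqrt{6} \approx -2.4495$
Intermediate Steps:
$o{\left(J,t \right)} = \sqrt{t}$
$V{\left(q \right)} = 1$ ($V{\left(q \right)} = \frac{2 q}{2 q} = 2 q \frac{1}{2 q} = 1$)
$f = \sqrt{6}$ ($f = 1 \sqrt{6} = \sqrt{6} \approx 2.4495$)
$- f = - \sqrt{6}$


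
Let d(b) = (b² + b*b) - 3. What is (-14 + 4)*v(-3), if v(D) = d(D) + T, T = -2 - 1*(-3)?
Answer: -160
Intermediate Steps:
d(b) = -3 + 2*b² (d(b) = (b² + b²) - 3 = 2*b² - 3 = -3 + 2*b²)
T = 1 (T = -2 + 3 = 1)
v(D) = -2 + 2*D² (v(D) = (-3 + 2*D²) + 1 = -2 + 2*D²)
(-14 + 4)*v(-3) = (-14 + 4)*(-2 + 2*(-3)²) = -10*(-2 + 2*9) = -10*(-2 + 18) = -10*16 = -160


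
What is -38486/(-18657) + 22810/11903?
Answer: 883665028/222074271 ≈ 3.9791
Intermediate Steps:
-38486/(-18657) + 22810/11903 = -38486*(-1/18657) + 22810*(1/11903) = 38486/18657 + 22810/11903 = 883665028/222074271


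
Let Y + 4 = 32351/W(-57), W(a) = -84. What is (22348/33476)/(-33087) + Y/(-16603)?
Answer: 1004822797893/42909583967684 ≈ 0.023417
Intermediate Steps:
Y = -32687/84 (Y = -4 + 32351/(-84) = -4 + 32351*(-1/84) = -4 - 32351/84 = -32687/84 ≈ -389.13)
(22348/33476)/(-33087) + Y/(-16603) = (22348/33476)/(-33087) - 32687/84/(-16603) = (22348*(1/33476))*(-1/33087) - 32687/84*(-1/16603) = (5587/8369)*(-1/33087) + 32687/1394652 = -5587/276905103 + 32687/1394652 = 1004822797893/42909583967684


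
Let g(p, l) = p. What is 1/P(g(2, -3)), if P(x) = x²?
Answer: ¼ ≈ 0.25000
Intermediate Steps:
1/P(g(2, -3)) = 1/(2²) = 1/4 = ¼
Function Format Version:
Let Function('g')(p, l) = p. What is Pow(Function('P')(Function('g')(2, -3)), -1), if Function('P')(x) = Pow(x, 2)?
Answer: Rational(1, 4) ≈ 0.25000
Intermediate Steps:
Pow(Function('P')(Function('g')(2, -3)), -1) = Pow(Pow(2, 2), -1) = Pow(4, -1) = Rational(1, 4)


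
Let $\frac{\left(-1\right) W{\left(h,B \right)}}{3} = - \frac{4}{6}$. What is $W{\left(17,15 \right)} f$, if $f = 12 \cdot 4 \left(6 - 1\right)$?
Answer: $480$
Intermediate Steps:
$W{\left(h,B \right)} = 2$ ($W{\left(h,B \right)} = - 3 \left(- \frac{4}{6}\right) = - 3 \left(\left(-4\right) \frac{1}{6}\right) = \left(-3\right) \left(- \frac{2}{3}\right) = 2$)
$f = 240$ ($f = 12 \cdot 4 \cdot 5 = 12 \cdot 20 = 240$)
$W{\left(17,15 \right)} f = 2 \cdot 240 = 480$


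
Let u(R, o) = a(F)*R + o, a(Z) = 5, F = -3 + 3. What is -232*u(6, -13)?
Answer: -3944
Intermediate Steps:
F = 0
u(R, o) = o + 5*R (u(R, o) = 5*R + o = o + 5*R)
-232*u(6, -13) = -232*(-13 + 5*6) = -232*(-13 + 30) = -232*17 = -3944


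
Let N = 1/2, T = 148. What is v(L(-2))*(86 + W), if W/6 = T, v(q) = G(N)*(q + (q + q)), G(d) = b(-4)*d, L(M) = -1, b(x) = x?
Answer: 5844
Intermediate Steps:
N = 1/2 ≈ 0.50000
G(d) = -4*d
v(q) = -6*q (v(q) = (-4*1/2)*(q + (q + q)) = -2*(q + 2*q) = -6*q)
W = 888 (W = 6*148 = 888)
v(L(-2))*(86 + W) = (-6*(-1))*(86 + 888) = 6*974 = 5844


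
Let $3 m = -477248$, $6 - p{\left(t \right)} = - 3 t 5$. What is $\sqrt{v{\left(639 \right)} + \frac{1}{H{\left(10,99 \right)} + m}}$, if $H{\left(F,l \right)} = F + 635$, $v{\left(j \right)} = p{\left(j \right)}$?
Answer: $\frac{18 \sqrt{6687722830385}}{475313} \approx 97.934$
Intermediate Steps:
$p{\left(t \right)} = 6 + 15 t$ ($p{\left(t \right)} = 6 - - 3 t 5 = 6 - - 15 t = 6 + 15 t$)
$v{\left(j \right)} = 6 + 15 j$
$m = - \frac{477248}{3}$ ($m = \frac{1}{3} \left(-477248\right) = - \frac{477248}{3} \approx -1.5908 \cdot 10^{5}$)
$H{\left(F,l \right)} = 635 + F$
$\sqrt{v{\left(639 \right)} + \frac{1}{H{\left(10,99 \right)} + m}} = \sqrt{\left(6 + 15 \cdot 639\right) + \frac{1}{\left(635 + 10\right) - \frac{477248}{3}}} = \sqrt{\left(6 + 9585\right) + \frac{1}{645 - \frac{477248}{3}}} = \sqrt{9591 + \frac{1}{- \frac{475313}{3}}} = \sqrt{9591 - \frac{3}{475313}} = \sqrt{\frac{4558726980}{475313}} = \frac{18 \sqrt{6687722830385}}{475313}$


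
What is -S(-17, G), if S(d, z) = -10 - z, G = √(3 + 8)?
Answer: 10 + √11 ≈ 13.317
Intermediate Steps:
G = √11 ≈ 3.3166
-S(-17, G) = -(-10 - √11) = 10 + √11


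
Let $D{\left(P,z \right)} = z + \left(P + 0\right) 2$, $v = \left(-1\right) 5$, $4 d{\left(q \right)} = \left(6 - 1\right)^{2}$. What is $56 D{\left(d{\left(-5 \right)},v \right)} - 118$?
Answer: $302$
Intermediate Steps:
$d{\left(q \right)} = \frac{25}{4}$ ($d{\left(q \right)} = \frac{\left(6 - 1\right)^{2}}{4} = \frac{5^{2}}{4} = \frac{1}{4} \cdot 25 = \frac{25}{4}$)
$v = -5$
$D{\left(P,z \right)} = z + 2 P$ ($D{\left(P,z \right)} = z + P 2 = z + 2 P$)
$56 D{\left(d{\left(-5 \right)},v \right)} - 118 = 56 \left(-5 + 2 \cdot \frac{25}{4}\right) - 118 = 56 \left(-5 + \frac{25}{2}\right) - 118 = 56 \cdot \frac{15}{2} - 118 = 420 - 118 = 302$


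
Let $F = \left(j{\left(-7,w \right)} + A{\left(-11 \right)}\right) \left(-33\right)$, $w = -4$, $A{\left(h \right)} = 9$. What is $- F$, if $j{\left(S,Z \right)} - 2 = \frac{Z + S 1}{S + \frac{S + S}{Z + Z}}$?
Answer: $\frac{3025}{7} \approx 432.14$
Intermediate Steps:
$j{\left(S,Z \right)} = 2 + \frac{S + Z}{S + \frac{S}{Z}}$ ($j{\left(S,Z \right)} = 2 + \frac{Z + S 1}{S + \frac{S + S}{Z + Z}} = 2 + \frac{Z + S}{S + \frac{2 S}{2 Z}} = 2 + \frac{S + Z}{S + 2 S \frac{1}{2 Z}} = 2 + \frac{S + Z}{S + \frac{S}{Z}}$)
$F = - \frac{3025}{7}$ ($F = \left(\frac{\left(-4\right)^{2} + 2 \left(-7\right) + 3 \left(-7\right) \left(-4\right)}{\left(-7\right) \left(1 - 4\right)} + 9\right) \left(-33\right) = \left(- \frac{16 - 14 + 84}{7 \left(-3\right)} + 9\right) \left(-33\right) = \left(\left(- \frac{1}{7}\right) \left(- \frac{1}{3}\right) 86 + 9\right) \left(-33\right) = \left(\frac{86}{21} + 9\right) \left(-33\right) = \frac{275}{21} \left(-33\right) = - \frac{3025}{7} \approx -432.14$)
$- F = \left(-1\right) \left(- \frac{3025}{7}\right) = \frac{3025}{7}$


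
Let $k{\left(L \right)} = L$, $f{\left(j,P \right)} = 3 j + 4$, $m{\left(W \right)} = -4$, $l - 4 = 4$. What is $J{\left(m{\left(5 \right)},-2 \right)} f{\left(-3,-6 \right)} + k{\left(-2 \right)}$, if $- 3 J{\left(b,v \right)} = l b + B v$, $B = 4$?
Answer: $- \frac{206}{3} \approx -68.667$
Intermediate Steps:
$l = 8$ ($l = 4 + 4 = 8$)
$J{\left(b,v \right)} = - \frac{8 b}{3} - \frac{4 v}{3}$ ($J{\left(b,v \right)} = - \frac{8 b + 4 v}{3} = - \frac{4 v + 8 b}{3} = - \frac{8 b}{3} - \frac{4 v}{3}$)
$f{\left(j,P \right)} = 4 + 3 j$
$J{\left(m{\left(5 \right)},-2 \right)} f{\left(-3,-6 \right)} + k{\left(-2 \right)} = \left(\left(- \frac{8}{3}\right) \left(-4\right) - - \frac{8}{3}\right) \left(4 + 3 \left(-3\right)\right) - 2 = \left(\frac{32}{3} + \frac{8}{3}\right) \left(4 - 9\right) - 2 = \frac{40}{3} \left(-5\right) - 2 = - \frac{200}{3} - 2 = - \frac{206}{3}$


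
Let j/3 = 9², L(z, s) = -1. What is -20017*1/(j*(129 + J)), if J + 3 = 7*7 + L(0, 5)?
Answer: -20017/42282 ≈ -0.47342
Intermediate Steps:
j = 243 (j = 3*9² = 3*81 = 243)
J = 45 (J = -3 + (7*7 - 1) = -3 + (49 - 1) = -3 + 48 = 45)
-20017*1/(j*(129 + J)) = -20017*1/(243*(129 + 45)) = -20017/(174*243) = -20017/42282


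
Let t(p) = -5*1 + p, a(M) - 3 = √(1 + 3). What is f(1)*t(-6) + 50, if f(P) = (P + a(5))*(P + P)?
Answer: -82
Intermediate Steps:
a(M) = 5 (a(M) = 3 + √(1 + 3) = 3 + √4 = 3 + 2 = 5)
t(p) = -5 + p
f(P) = 2*P*(5 + P) (f(P) = (P + 5)*(P + P) = (5 + P)*(2*P) = 2*P*(5 + P))
f(1)*t(-6) + 50 = (2*1*(5 + 1))*(-5 - 6) + 50 = (2*1*6)*(-11) + 50 = 12*(-11) + 50 = -132 + 50 = -82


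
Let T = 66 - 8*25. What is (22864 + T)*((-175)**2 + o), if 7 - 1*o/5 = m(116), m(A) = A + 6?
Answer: 683036500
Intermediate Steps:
m(A) = 6 + A
o = -575 (o = 35 - 5*(6 + 116) = 35 - 5*122 = 35 - 610 = -575)
T = -134 (T = 66 - 200 = -134)
(22864 + T)*((-175)**2 + o) = (22864 - 134)*((-175)**2 - 575) = 22730*(30625 - 575) = 22730*30050 = 683036500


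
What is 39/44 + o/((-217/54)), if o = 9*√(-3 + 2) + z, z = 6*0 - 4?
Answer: 17967/9548 - 486*I/217 ≈ 1.8818 - 2.2396*I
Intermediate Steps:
z = -4 (z = 0 - 4 = -4)
o = -4 + 9*I (o = 9*√(-3 + 2) - 4 = 9*√(-1) - 4 = 9*I - 4 = -4 + 9*I ≈ -4.0 + 9.0*I)
39/44 + o/((-217/54)) = 39/44 + (-4 + 9*I)/((-217/54)) = 39*(1/44) + (-4 + 9*I)/((-217*1/54)) = 39/44 + (-4 + 9*I)/(-217/54) = 39/44 + (-4 + 9*I)*(-54/217) = 39/44 + (216/217 - 486*I/217) = 17967/9548 - 486*I/217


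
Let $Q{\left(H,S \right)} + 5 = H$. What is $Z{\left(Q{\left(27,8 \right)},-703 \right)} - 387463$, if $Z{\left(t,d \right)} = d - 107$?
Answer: $-388273$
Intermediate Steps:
$Q{\left(H,S \right)} = -5 + H$
$Z{\left(t,d \right)} = -107 + d$ ($Z{\left(t,d \right)} = d - 107 = -107 + d$)
$Z{\left(Q{\left(27,8 \right)},-703 \right)} - 387463 = \left(-107 - 703\right) - 387463 = -810 - 387463 = -388273$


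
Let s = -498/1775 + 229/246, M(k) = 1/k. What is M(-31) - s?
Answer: -9239627/13536150 ≈ -0.68259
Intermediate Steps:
s = 283967/436650 (s = -498*1/1775 + 229*(1/246) = -498/1775 + 229/246 = 283967/436650 ≈ 0.65033)
M(-31) - s = 1/(-31) - 1*283967/436650 = -1/31 - 283967/436650 = -9239627/13536150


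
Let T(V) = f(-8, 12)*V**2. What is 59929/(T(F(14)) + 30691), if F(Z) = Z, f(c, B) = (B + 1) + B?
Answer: 59929/35591 ≈ 1.6838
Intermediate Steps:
f(c, B) = 1 + 2*B (f(c, B) = (1 + B) + B = 1 + 2*B)
T(V) = 25*V**2 (T(V) = (1 + 2*12)*V**2 = (1 + 24)*V**2 = 25*V**2)
59929/(T(F(14)) + 30691) = 59929/(25*14**2 + 30691) = 59929/(25*196 + 30691) = 59929/(4900 + 30691) = 59929/35591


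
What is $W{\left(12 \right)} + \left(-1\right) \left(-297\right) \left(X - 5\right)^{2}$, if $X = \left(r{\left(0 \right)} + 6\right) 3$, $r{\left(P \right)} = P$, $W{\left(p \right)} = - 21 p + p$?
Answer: $49953$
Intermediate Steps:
$W{\left(p \right)} = - 20 p$
$X = 18$ ($X = \left(0 + 6\right) 3 = 6 \cdot 3 = 18$)
$W{\left(12 \right)} + \left(-1\right) \left(-297\right) \left(X - 5\right)^{2} = \left(-20\right) 12 + \left(-1\right) \left(-297\right) \left(18 - 5\right)^{2} = -240 + 297 \cdot 13^{2} = -240 + 297 \cdot 169 = -240 + 50193 = 49953$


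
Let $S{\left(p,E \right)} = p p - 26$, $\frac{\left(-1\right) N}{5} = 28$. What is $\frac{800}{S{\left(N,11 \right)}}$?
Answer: $\frac{400}{9787} \approx 0.040871$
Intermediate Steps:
$N = -140$ ($N = \left(-5\right) 28 = -140$)
$S{\left(p,E \right)} = -26 + p^{2}$ ($S{\left(p,E \right)} = p^{2} - 26 = -26 + p^{2}$)
$\frac{800}{S{\left(N,11 \right)}} = \frac{800}{-26 + \left(-140\right)^{2}} = \frac{800}{-26 + 19600} = \frac{800}{19574} = 800 \cdot \frac{1}{19574} = \frac{400}{9787}$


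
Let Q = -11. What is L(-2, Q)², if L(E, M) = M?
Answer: 121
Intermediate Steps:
L(-2, Q)² = (-11)² = 121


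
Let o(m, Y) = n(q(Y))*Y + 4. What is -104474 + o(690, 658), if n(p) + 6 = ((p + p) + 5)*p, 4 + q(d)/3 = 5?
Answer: -86704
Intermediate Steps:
q(d) = 3 (q(d) = -12 + 3*5 = -12 + 15 = 3)
n(p) = -6 + p*(5 + 2*p) (n(p) = -6 + ((p + p) + 5)*p = -6 + (2*p + 5)*p = -6 + (5 + 2*p)*p = -6 + p*(5 + 2*p))
o(m, Y) = 4 + 27*Y (o(m, Y) = (-6 + 2*3² + 5*3)*Y + 4 = (-6 + 2*9 + 15)*Y + 4 = (-6 + 18 + 15)*Y + 4 = 27*Y + 4 = 4 + 27*Y)
-104474 + o(690, 658) = -104474 + (4 + 27*658) = -104474 + (4 + 17766) = -104474 + 17770 = -86704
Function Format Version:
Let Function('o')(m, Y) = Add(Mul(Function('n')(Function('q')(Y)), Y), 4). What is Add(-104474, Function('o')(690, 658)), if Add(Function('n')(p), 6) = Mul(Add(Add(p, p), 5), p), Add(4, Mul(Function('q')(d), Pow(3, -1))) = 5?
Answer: -86704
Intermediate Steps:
Function('q')(d) = 3 (Function('q')(d) = Add(-12, Mul(3, 5)) = Add(-12, 15) = 3)
Function('n')(p) = Add(-6, Mul(p, Add(5, Mul(2, p)))) (Function('n')(p) = Add(-6, Mul(Add(Add(p, p), 5), p)) = Add(-6, Mul(Add(Mul(2, p), 5), p)) = Add(-6, Mul(Add(5, Mul(2, p)), p)) = Add(-6, Mul(p, Add(5, Mul(2, p)))))
Function('o')(m, Y) = Add(4, Mul(27, Y)) (Function('o')(m, Y) = Add(Mul(Add(-6, Mul(2, Pow(3, 2)), Mul(5, 3)), Y), 4) = Add(Mul(Add(-6, Mul(2, 9), 15), Y), 4) = Add(Mul(Add(-6, 18, 15), Y), 4) = Add(Mul(27, Y), 4) = Add(4, Mul(27, Y)))
Add(-104474, Function('o')(690, 658)) = Add(-104474, Add(4, Mul(27, 658))) = Add(-104474, Add(4, 17766)) = Add(-104474, 17770) = -86704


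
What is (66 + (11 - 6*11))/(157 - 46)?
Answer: 11/111 ≈ 0.099099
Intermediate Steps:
(66 + (11 - 6*11))/(157 - 46) = (66 + (11 - 66))/111 = (66 - 55)/111 = (1/111)*11 = 11/111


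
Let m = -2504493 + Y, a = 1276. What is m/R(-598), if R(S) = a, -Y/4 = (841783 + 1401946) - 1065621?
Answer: -7216925/1276 ≈ -5655.9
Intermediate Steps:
Y = -4712432 (Y = -4*((841783 + 1401946) - 1065621) = -4*(2243729 - 1065621) = -4*1178108 = -4712432)
R(S) = 1276
m = -7216925 (m = -2504493 - 4712432 = -7216925)
m/R(-598) = -7216925/1276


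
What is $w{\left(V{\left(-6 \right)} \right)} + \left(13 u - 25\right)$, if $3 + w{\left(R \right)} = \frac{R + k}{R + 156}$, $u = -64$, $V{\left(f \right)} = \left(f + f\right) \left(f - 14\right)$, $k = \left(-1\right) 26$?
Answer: $- \frac{170173}{198} \approx -859.46$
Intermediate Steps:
$k = -26$
$V{\left(f \right)} = 2 f \left(-14 + f\right)$
$w{\left(R \right)} = -3 + \frac{-26 + R}{156 + R}$ ($w{\left(R \right)} = -3 + \frac{R - 26}{R + 156} = -3 + \frac{-26 + R}{156 + R}$)
$w{\left(V{\left(-6 \right)} \right)} + \left(13 u - 25\right) = \frac{2 \left(-247 - 2 \left(-6\right) \left(-14 - 6\right)\right)}{156 + 2 \left(-6\right) \left(-14 - 6\right)} + \left(13 \left(-64\right) - 25\right) = \frac{2 \left(-247 - 2 \left(-6\right) \left(-20\right)\right)}{156 + 2 \left(-6\right) \left(-20\right)} - 857 = \frac{2 \left(-247 - 240\right)}{156 + 240} - 857 = \frac{2 \left(-247 - 240\right)}{396} - 857 = 2 \cdot \frac{1}{396} \left(-487\right) - 857 = - \frac{487}{198} - 857 = - \frac{170173}{198}$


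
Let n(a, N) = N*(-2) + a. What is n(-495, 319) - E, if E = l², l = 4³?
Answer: -5229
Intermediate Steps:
l = 64
n(a, N) = a - 2*N (n(a, N) = -2*N + a = a - 2*N)
E = 4096 (E = 64² = 4096)
n(-495, 319) - E = (-495 - 2*319) - 1*4096 = (-495 - 638) - 4096 = -1133 - 4096 = -5229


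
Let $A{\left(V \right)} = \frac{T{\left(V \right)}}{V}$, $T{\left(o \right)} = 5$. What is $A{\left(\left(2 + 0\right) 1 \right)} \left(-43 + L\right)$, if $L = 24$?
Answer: $- \frac{95}{2} \approx -47.5$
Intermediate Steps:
$A{\left(V \right)} = \frac{5}{V}$
$A{\left(\left(2 + 0\right) 1 \right)} \left(-43 + L\right) = \frac{5}{\left(2 + 0\right) 1} \left(-43 + 24\right) = \frac{5}{2 \cdot 1} \left(-19\right) = \frac{5}{2} \left(-19\right) = - \frac{95}{2}$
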